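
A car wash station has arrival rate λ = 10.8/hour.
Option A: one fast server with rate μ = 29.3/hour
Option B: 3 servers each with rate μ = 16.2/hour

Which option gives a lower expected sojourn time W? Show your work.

Option A: single server μ = 29.3 (M/M/1)
  ρ_A = 10.8/29.3 = 0.3686
  W_A = 1/(μ-λ) = 1/(29.3-10.8) = 1/18.50 = 0.05405

Option B: 3 servers μ = 16.2 (M/M/3)
  ρ_B = λ/(cμ) = 10.8/(3×16.2) = 0.2222
  Offered load a = λ/μ = cρ = 10.8/16.2 = 0.6667
  P₀ = [ Σₙ₌₀^2 aⁿ/n! + a^3/(3!(1-ρ)) ]⁻¹
  Σ = a^0/0! + a^1/1! + a^2/2! = 1.0000 + 0.6667 + 0.2222 = 1.8889
  a^3/(3!(1-ρ)) = 0.2963/(6 × 0.7778) = 0.06349
  P₀ = 1/(1.8889 + 0.06349) = 0.5122
  Lq = P₀·a^3·ρ / (3!(1-ρ)²) = 0.51220 × 0.29630 × 0.22222 / (6 × 0.60494) = 0.009292
  Wq_B = Lq/λ = 0.0092915/10.8 = 0.0008603
  W_B = Wq_B + 1/μ = 0.0008603 + 0.06173 = 0.06259

Since W_A = 0.05405 < W_B = 0.06259, Option A (single fast server) has the shorter time in system.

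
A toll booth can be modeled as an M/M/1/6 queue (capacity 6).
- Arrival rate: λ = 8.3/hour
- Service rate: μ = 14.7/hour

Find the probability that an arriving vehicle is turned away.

ρ = λ/μ = 8.3/14.7 = 0.56463
P₀ = (1-ρ)/(1-ρ^(K+1)) = (1-0.56463)/(1-0.56463^7) = 0.4354/0.9817 = 0.4435
P_K = P₀×ρ^K = 0.4435 × 0.56463^6 = 0.4435 × 0.03240 = 0.01437
Blocking probability = 1.44%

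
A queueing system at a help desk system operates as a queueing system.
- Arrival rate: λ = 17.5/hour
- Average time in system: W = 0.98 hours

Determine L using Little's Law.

Little's Law: L = λW
L = 17.5 × 0.98 = 17.1500 tickets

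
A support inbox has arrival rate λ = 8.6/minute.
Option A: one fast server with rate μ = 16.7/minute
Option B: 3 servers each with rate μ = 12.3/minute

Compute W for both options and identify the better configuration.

Option A: single server μ = 16.7 (M/M/1)
  ρ_A = 8.6/16.7 = 0.5150
  W_A = 1/(μ-λ) = 1/(16.7-8.6) = 1/8.10 = 0.1235

Option B: 3 servers μ = 12.3 (M/M/3)
  ρ_B = λ/(cμ) = 8.6/(3×12.3) = 0.2331
  Offered load a = λ/μ = cρ = 8.6/12.3 = 0.6992
  P₀ = [ Σₙ₌₀^2 aⁿ/n! + a^3/(3!(1-ρ)) ]⁻¹
  Σ = a^0/0! + a^1/1! + a^2/2! = 1.0000 + 0.6992 + 0.2444 = 1.9436
  a^3/(3!(1-ρ)) = 0.3418/(6 × 0.7669) = 0.07428
  P₀ = 1/(1.9436 + 0.07428) = 0.4956
  Lq = P₀·a^3·ρ / (3!(1-ρ)²) = 0.4956 × 0.3418 × 0.2331 / (6 × 0.5882) = 0.01119
  Wq_B = Lq/λ = 0.01119/8.6 = 0.001301
  W_B = Wq_B + 1/μ = 0.001301 + 0.08130 = 0.08260

Since W_B = 0.08260 < W_A = 0.1235, Option B (multiple servers) has the shorter time in system.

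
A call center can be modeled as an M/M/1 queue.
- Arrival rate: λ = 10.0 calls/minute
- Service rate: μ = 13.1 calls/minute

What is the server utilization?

Server utilization: ρ = λ/μ
ρ = 10.0/13.1 = 0.7634
The server is busy 76.34% of the time.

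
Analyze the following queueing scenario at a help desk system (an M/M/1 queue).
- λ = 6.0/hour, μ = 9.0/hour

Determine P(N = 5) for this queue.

ρ = λ/μ = 6.0/9.0 = 0.6667
P(n) = (1-ρ)ρⁿ
P(5) = (1-0.6667) × 0.6667^5
P(5) = 0.3333 × 0.1317
P(5) = 0.04390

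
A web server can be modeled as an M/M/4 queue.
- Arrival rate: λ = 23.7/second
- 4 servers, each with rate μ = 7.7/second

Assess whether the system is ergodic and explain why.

Stability requires ρ = λ/(cμ) < 1
ρ = 23.7/(4 × 7.7) = 23.7/30.80 = 0.7695
Since 0.7695 < 1, the system is STABLE.
The servers are busy 76.95% of the time.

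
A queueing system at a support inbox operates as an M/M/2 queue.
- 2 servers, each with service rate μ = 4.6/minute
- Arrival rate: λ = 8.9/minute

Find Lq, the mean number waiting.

Traffic intensity: ρ = λ/(cμ) = 8.9/(2×4.6) = 0.9674
Since ρ = 0.9674 < 1, system is stable.
Offered load a = λ/μ = cρ = 8.9/4.6 = 1.9348
P₀ = [ Σₙ₌₀^1 aⁿ/n! + a^2/(2!(1-ρ)) ]⁻¹
Σ = a^0/0! + a^1/1! = 1.0000 + 1.9348 = 2.9348
a^2/(2!(1-ρ)) = 3.74338374/(2 × 0.0326086957) = 57.3986
P₀ = 1/(2.9348 + 57.3986) = 0.01657
Lq = P₀·a^2·ρ / (2!(1-ρ)²) = 0.01657459 × 3.743384 × 0.9673913 / (2 × 0.001063327) = 28.2236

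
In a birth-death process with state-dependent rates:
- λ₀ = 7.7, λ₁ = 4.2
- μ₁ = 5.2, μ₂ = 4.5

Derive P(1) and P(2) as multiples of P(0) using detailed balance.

Balance equations:
State 0: λ₀P₀ = μ₁P₁ → P₁ = (λ₀/μ₁)P₀ = (7.7/5.2)P₀ = 1.4808P₀
State 1: P₂ = (λ₀λ₁)/(μ₁μ₂)P₀ = (7.7×4.2)/(5.2×4.5)P₀ = 1.3821P₀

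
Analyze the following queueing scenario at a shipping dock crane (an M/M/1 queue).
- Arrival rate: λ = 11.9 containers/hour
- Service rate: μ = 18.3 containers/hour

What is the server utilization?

Server utilization: ρ = λ/μ
ρ = 11.9/18.3 = 0.6503
The server is busy 65.03% of the time.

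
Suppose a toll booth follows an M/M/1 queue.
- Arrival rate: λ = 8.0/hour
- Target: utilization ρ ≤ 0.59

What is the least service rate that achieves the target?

ρ = λ/μ, so μ = λ/ρ
μ ≥ 8.0/0.59 = 13.5593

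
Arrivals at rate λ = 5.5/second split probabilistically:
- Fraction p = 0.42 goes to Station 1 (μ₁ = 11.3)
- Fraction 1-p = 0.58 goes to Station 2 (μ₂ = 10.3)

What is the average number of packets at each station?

Effective rates: λ₁ = 5.5×0.42 = 2.31, λ₂ = 5.5×0.58 = 3.19
Station 1: ρ₁ = 2.31/11.3 = 0.204425, L₁ = ρ₁/(1-ρ₁) = 0.204425/(1-0.204425) = 0.2570
Station 2: ρ₂ = 3.19/10.3 = 0.30971, L₂ = ρ₂/(1-ρ₂) = 0.30971/(1-0.30971) = 0.4487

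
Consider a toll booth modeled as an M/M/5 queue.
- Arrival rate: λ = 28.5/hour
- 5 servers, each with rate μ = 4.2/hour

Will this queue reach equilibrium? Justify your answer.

Stability requires ρ = λ/(cμ) < 1
ρ = 28.5/(5 × 4.2) = 28.5/21.00 = 1.3571
Since 1.3571 ≥ 1, the system is UNSTABLE.
Need c > λ/μ = 28.5/4.2 = 6.79.
Minimum servers needed: c = 7.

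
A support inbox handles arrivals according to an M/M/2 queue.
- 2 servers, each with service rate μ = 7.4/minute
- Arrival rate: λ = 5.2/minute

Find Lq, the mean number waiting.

Traffic intensity: ρ = λ/(cμ) = 5.2/(2×7.4) = 0.3514
Since ρ = 0.3514 < 1, system is stable.
Offered load a = λ/μ = cρ = 5.2/7.4 = 0.7027
P₀ = [ Σₙ₌₀^1 aⁿ/n! + a^2/(2!(1-ρ)) ]⁻¹
Σ = a^0/0! + a^1/1! = 1.0000 + 0.7027 = 1.7027
a^2/(2!(1-ρ)) = 0.49379/(2 × 0.64865) = 0.3806
P₀ = 1/(1.7027 + 0.3806) = 0.4800
Lq = P₀·a^2·ρ / (2!(1-ρ)²) = 0.48000 × 0.49379 × 0.35135 / (2 × 0.42075) = 0.09896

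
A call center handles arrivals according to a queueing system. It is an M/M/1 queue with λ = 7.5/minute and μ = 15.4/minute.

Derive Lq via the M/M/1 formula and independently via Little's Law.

Method 1 (direct): Lq = λ²/(μ(μ-λ)) = 56.25/(15.4 × 7.90) = 0.4624

Method 2 (Little's Law):
W = 1/(μ-λ) = 1/7.90 = 0.126582
Wq = W - 1/μ = 0.126582 - 0.0649351 = 0.06165
Lq = λWq = 7.5 × 0.06165 = 0.4624 ✔ (matches Method 1)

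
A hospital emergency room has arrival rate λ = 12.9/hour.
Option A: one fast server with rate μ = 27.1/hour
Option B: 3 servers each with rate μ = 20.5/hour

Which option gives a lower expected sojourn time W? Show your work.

Option A: single server μ = 27.1 (M/M/1)
  ρ_A = 12.9/27.1 = 0.4760
  W_A = 1/(μ-λ) = 1/(27.1-12.9) = 1/14.20 = 0.07042

Option B: 3 servers μ = 20.5 (M/M/3)
  ρ_B = λ/(cμ) = 12.9/(3×20.5) = 0.2098
  Offered load a = λ/μ = cρ = 12.9/20.5 = 0.6293
  P₀ = [ Σₙ₌₀^2 aⁿ/n! + a^3/(3!(1-ρ)) ]⁻¹
  Σ = a^0/0! + a^1/1! + a^2/2! = 1.0000 + 0.6293 + 0.1980 = 1.8273
  a^3/(3!(1-ρ)) = 0.24918/(6 × 0.79024) = 0.05255
  P₀ = 1/(1.8273 + 0.05255) = 0.5320
  Lq = P₀·a^3·ρ / (3!(1-ρ)²) = 0.53197 × 0.24918 × 0.20976 / (6 × 0.62449) = 0.007421
  Wq_B = Lq/λ = 0.0074205/12.9 = 0.0005752
  W_B = Wq_B + 1/μ = 0.0005752 + 0.04878 = 0.04936

Since W_B = 0.04936 < W_A = 0.07042, Option B (multiple servers) has the shorter time in system.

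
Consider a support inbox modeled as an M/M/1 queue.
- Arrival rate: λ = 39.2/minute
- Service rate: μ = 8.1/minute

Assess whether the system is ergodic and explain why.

Stability requires ρ = λ/(cμ) < 1
ρ = 39.2/(1 × 8.1) = 39.2/8.10 = 4.8395
Since 4.8395 ≥ 1, the system is UNSTABLE.
Queue grows without bound. Need μ > λ = 39.2.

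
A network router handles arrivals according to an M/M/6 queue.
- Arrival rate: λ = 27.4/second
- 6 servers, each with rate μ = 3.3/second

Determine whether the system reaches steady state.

Stability requires ρ = λ/(cμ) < 1
ρ = 27.4/(6 × 3.3) = 27.4/19.80 = 1.3838
Since 1.3838 ≥ 1, the system is UNSTABLE.
Need c > λ/μ = 27.4/3.3 = 8.30.
Minimum servers needed: c = 9.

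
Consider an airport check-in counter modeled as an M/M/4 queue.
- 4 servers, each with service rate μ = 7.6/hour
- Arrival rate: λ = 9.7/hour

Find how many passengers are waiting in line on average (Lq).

Traffic intensity: ρ = λ/(cμ) = 9.7/(4×7.6) = 0.3191
Since ρ = 0.3191 < 1, system is stable.
Offered load a = λ/μ = cρ = 9.7/7.6 = 1.2763
P₀ = [ Σₙ₌₀^3 aⁿ/n! + a^4/(4!(1-ρ)) ]⁻¹
Σ = a^0/0! + a^1/1! + a^2/2! + a^3/3! = 1.0000 + 1.2763 + 0.8145 + 0.3465 = 3.4373
a^4/(4!(1-ρ)) = 2.6536/(24 × 0.6809) = 0.1624
P₀ = 1/(3.4373 + 0.1624) = 0.2778
Lq = P₀·a^4·ρ / (4!(1-ρ)²) = 0.2778 × 2.6536 × 0.3191 / (24 × 0.4637) = 0.02114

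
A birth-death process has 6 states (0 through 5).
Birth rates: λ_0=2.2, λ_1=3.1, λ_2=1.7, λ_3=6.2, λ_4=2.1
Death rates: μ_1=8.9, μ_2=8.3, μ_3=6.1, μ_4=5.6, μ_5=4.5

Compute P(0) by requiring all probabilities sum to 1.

Ratios P(n)/P(0) = (λ₀···λₙ₋₁)/(μ₁···μₙ):
P(1)/P(0) = (2.2)/(8.9) = 0.2472
P(2)/P(0) = (2.2×3.1)/(8.9×8.3) = 0.09232
P(3)/P(0) = (2.2×3.1×1.7)/(8.9×8.3×6.1) = 0.02573
P(4)/P(0) = (2.2×3.1×1.7×6.2)/(8.9×8.3×6.1×5.6) = 0.02849
P(5)/P(0) = (2.2×3.1×1.7×6.2×2.1)/(8.9×8.3×6.1×5.6×4.5) = 0.01329

Normalization: ∑ P(n) = 1
P(0) × (1.0000 + 0.2472 + 0.09232 + 0.02573 + 0.02849 + 0.01329) = 1
P(0) × 1.4070 = 1
P(0) = 1/1.4070 = 0.7107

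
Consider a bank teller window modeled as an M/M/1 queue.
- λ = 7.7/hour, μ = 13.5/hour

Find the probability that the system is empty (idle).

ρ = λ/μ = 7.7/13.5 = 0.5704
P(0) = 1 - ρ = 1 - 0.5704 = 0.4296
The server is idle 42.96% of the time.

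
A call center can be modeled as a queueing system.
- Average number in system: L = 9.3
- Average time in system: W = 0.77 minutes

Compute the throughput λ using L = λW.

Little's Law: L = λW, so λ = L/W
λ = 9.3/0.77 = 12.0779 calls/minute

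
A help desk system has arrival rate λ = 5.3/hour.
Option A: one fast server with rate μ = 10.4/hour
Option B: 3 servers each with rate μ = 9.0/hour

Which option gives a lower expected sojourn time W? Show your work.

Option A: single server μ = 10.4 (M/M/1)
  ρ_A = 5.3/10.4 = 0.5096
  W_A = 1/(μ-λ) = 1/(10.4-5.3) = 1/5.10 = 0.1961

Option B: 3 servers μ = 9.0 (M/M/3)
  ρ_B = λ/(cμ) = 5.3/(3×9.0) = 0.1963
  Offered load a = λ/μ = cρ = 5.3/9.0 = 0.5889
  P₀ = [ Σₙ₌₀^2 aⁿ/n! + a^3/(3!(1-ρ)) ]⁻¹
  Σ = a^0/0! + a^1/1! + a^2/2! = 1.0000 + 0.5889 + 0.1734 = 1.7623
  a^3/(3!(1-ρ)) = 0.2042/(6 × 0.8037) = 0.04235
  P₀ = 1/(1.7623 + 0.04235) = 0.5541
  Lq = P₀·a^3·ρ / (3!(1-ρ)²) = 0.55413 × 0.20422 × 0.19630 / (6 × 0.64594) = 0.005732
  Wq_B = Lq/λ = 0.0057317/5.3 = 0.001081
  W_B = Wq_B + 1/μ = 0.001081 + 0.1111 = 0.1122

Since W_B = 0.1122 < W_A = 0.1961, Option B (multiple servers) has the shorter time in system.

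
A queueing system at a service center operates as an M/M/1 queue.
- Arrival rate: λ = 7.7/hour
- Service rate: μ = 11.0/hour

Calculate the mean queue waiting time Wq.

First, compute utilization: ρ = λ/μ = 7.7/11.0 = 0.7000
For M/M/1: Wq = λ/(μ(μ-λ))
Wq = 7.7/(11.0 × (11.0-7.7))
Wq = 7.7/(11.0 × 3.30)
Wq = 0.2121 hours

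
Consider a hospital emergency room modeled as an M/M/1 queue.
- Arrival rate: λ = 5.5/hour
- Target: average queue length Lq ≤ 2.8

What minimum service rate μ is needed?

For M/M/1: Lq = λ²/(μ(μ-λ))
Need Lq ≤ 2.8, i.e. μ(μ-λ) ≥ λ²/2.8
μ² - 5.5μ - 30.25/2.8 ≥ 0  →  μ² - 5.5μ - 10.80357 ≥ 0
Quadratic formula (positive root): μ = [λ + √(λ² + 4×10.80357)]/2
Discriminant: 30.25 + 4×10.80357 = 73.4643, √73.4643 = 8.57113
μ ≥ (5.5 + 8.57113)/2 = 7.0356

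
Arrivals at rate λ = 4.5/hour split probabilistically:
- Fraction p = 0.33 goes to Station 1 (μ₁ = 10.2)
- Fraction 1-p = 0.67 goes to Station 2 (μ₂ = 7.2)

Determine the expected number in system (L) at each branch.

Effective rates: λ₁ = 4.5×0.33 = 1.485, λ₂ = 4.5×0.67 = 3.015
Station 1: ρ₁ = 1.485/10.2 = 0.1456, L₁ = ρ₁/(1-ρ₁) = 0.1456/(1-0.1456) = 0.1704
Station 2: ρ₂ = 3.015/7.2 = 0.41875, L₂ = ρ₂/(1-ρ₂) = 0.41875/(1-0.41875) = 0.7204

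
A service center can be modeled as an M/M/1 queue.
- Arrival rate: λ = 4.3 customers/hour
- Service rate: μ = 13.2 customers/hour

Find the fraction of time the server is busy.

Server utilization: ρ = λ/μ
ρ = 4.3/13.2 = 0.3258
The server is busy 32.58% of the time.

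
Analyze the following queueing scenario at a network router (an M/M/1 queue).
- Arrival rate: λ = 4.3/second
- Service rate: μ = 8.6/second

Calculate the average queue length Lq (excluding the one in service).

ρ = λ/μ = 4.3/8.6 = 0.5000
For M/M/1: Lq = λ²/(μ(μ-λ))
Lq = 18.49/(8.6 × 4.30)
Lq = 0.5000 packets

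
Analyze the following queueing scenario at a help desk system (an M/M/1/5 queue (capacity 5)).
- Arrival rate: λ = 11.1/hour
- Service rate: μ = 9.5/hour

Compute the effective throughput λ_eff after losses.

ρ = λ/μ = 11.1/9.5 = 1.16842
P₀ = (1-ρ)/(1-ρ^(K+1)) = (1-1.16842)/(1-1.16842^6) = -0.1684/-1.5444 = 0.1090
P_K = P₀×ρ^K = 0.10905 × 1.16842^5 = 0.10905 × 2.1777 = 0.2375
λ_eff = λ(1-P_K) = 11.1 × (1 - 0.237474) = 11.1 × 0.762526 = 8.4640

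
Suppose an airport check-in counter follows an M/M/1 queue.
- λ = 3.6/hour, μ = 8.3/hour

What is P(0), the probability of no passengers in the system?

ρ = λ/μ = 3.6/8.3 = 0.4337
P(0) = 1 - ρ = 1 - 0.4337 = 0.5663
The server is idle 56.63% of the time.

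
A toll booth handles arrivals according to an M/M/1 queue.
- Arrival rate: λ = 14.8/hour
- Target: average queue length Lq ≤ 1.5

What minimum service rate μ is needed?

For M/M/1: Lq = λ²/(μ(μ-λ))
Need Lq ≤ 1.5, i.e. μ(μ-λ) ≥ λ²/1.5
μ² - 14.8μ - 219.04/1.5 ≥ 0  →  μ² - 14.8μ - 146.02667 ≥ 0
Quadratic formula (positive root): μ = [λ + √(λ² + 4×146.02667)]/2
Discriminant: 219.04 + 4×146.02667 = 803.1467, √803.1467 = 28.3398
μ ≥ (14.8 + 28.3398)/2 = 21.5699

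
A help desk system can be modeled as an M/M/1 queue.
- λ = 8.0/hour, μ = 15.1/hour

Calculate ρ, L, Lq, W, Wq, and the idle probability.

Step 1: ρ = λ/μ = 8.0/15.1 = 0.5298
Step 2: L = λ/(μ-λ) = 8.0/7.10 = 1.1268
Step 3: Lq = λ²/(μ(μ-λ)) = 64.00/(15.1×7.10) = 0.5970
Step 4: W = 1/(μ-λ) = 1/7.10 = 0.14085
Step 5: Wq = λ/(μ(μ-λ)) = 8.0/(15.1×7.10) = 0.07462
Step 6: P(0) = 1-ρ = 0.4702
Verify: L = λW = 8.0×0.14085 = 1.1268 ✔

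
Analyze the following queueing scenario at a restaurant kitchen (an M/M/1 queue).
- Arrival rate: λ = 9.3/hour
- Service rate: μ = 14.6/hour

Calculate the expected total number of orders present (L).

ρ = λ/μ = 9.3/14.6 = 0.6370
For M/M/1: L = λ/(μ-λ)
L = 9.3/(14.6-9.3) = 9.3/5.30
L = 1.7547 orders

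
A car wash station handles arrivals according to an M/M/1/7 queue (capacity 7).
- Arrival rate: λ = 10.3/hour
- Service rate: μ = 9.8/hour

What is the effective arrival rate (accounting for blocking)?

ρ = λ/μ = 10.3/9.8 = 1.05102
P₀ = (1-ρ)/(1-ρ^(K+1)) = (1-1.05102)/(1-1.05102^8) = -0.05102/-0.4890 = 0.1043
P_K = P₀×ρ^K = 0.1043 × 1.05102^7 = 0.1043 × 1.4167 = 0.1478
λ_eff = λ(1-P_K) = 10.3 × (1 - 0.14782) = 10.3 × 0.85218 = 8.7775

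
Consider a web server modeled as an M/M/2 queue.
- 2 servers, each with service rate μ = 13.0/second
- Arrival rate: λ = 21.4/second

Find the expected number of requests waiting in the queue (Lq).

Traffic intensity: ρ = λ/(cμ) = 21.4/(2×13.0) = 0.8231
Since ρ = 0.8231 < 1, system is stable.
Offered load a = λ/μ = cρ = 21.4/13.0 = 1.6462
P₀ = [ Σₙ₌₀^1 aⁿ/n! + a^2/(2!(1-ρ)) ]⁻¹
Σ = a^0/0! + a^1/1! = 1.0000 + 1.6462 = 2.6462
a^2/(2!(1-ρ)) = 2.70982/(2 × 0.176923) = 7.6582
P₀ = 1/(2.6462 + 7.6582) = 0.09705
Lq = P₀·a^2·ρ / (2!(1-ρ)²) = 0.0970464 × 2.70982 × 0.823077 / (2 × 0.0313018) = 3.4575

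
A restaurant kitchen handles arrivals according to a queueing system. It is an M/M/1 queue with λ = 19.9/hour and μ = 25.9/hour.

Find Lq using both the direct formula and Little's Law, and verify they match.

Method 1 (direct): Lq = λ²/(μ(μ-λ)) = 396.01/(25.9 × 6.00) = 2.5483

Method 2 (Little's Law):
W = 1/(μ-λ) = 1/6.00 = 0.166667
Wq = W - 1/μ = 0.166667 - 0.0386100 = 0.128057
Lq = λWq = 19.9 × 0.128057 = 2.5483 ✔ (matches Method 1)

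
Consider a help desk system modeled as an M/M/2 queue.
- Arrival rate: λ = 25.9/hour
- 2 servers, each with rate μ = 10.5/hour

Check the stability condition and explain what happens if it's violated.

Stability requires ρ = λ/(cμ) < 1
ρ = 25.9/(2 × 10.5) = 25.9/21.00 = 1.2333
Since 1.2333 ≥ 1, the system is UNSTABLE.
Need c > λ/μ = 25.9/10.5 = 2.47.
Minimum servers needed: c = 3.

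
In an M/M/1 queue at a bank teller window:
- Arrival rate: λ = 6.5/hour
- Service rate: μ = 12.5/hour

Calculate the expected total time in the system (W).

First, compute utilization: ρ = λ/μ = 6.5/12.5 = 0.5200
For M/M/1: W = 1/(μ-λ)
W = 1/(12.5-6.5) = 1/6.00
W = 0.1667 hours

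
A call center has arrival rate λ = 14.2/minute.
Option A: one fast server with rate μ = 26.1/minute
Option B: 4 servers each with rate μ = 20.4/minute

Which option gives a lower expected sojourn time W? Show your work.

Option A: single server μ = 26.1 (M/M/1)
  ρ_A = 14.2/26.1 = 0.5441
  W_A = 1/(μ-λ) = 1/(26.1-14.2) = 1/11.90 = 0.08403

Option B: 4 servers μ = 20.4 (M/M/4)
  ρ_B = λ/(cμ) = 14.2/(4×20.4) = 0.1740
  Offered load a = λ/μ = cρ = 14.2/20.4 = 0.6961
  P₀ = [ Σₙ₌₀^3 aⁿ/n! + a^4/(4!(1-ρ)) ]⁻¹
  Σ = a^0/0! + a^1/1! + a^2/2! + a^3/3! = 1.0000 + 0.6961 + 0.2423 + 0.05621 = 1.9946
  a^4/(4!(1-ρ)) = 0.2348/(24 × 0.8260) = 0.01184
  P₀ = 1/(1.9946 + 0.01184) = 0.4984
  Lq = P₀·a^4·ρ / (4!(1-ρ)²) = 0.4984 × 0.2348 × 0.1740 / (24 × 0.6822) = 0.001244
  Wq_B = Lq/λ = 0.00124355/14.2 = 0.00008757
  W_B = Wq_B + 1/μ = 0.00008757 + 0.04902 = 0.04911

Since W_B = 0.04911 < W_A = 0.08403, Option B (multiple servers) has the shorter time in system.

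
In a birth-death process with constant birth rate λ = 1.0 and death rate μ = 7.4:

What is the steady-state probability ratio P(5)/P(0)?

For constant rates: P(n)/P(0) = (λ/μ)^n
P(5)/P(0) = (1.0/7.4)^5 = 0.13514^5 = 0.00004507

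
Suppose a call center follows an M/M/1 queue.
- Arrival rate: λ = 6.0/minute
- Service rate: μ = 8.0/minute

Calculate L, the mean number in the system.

ρ = λ/μ = 6.0/8.0 = 0.7500
For M/M/1: L = λ/(μ-λ)
L = 6.0/(8.0-6.0) = 6.0/2.00
L = 3.0000 calls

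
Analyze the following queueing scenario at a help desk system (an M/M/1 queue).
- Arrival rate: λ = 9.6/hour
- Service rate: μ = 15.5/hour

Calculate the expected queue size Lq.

ρ = λ/μ = 9.6/15.5 = 0.6194
For M/M/1: Lq = λ²/(μ(μ-λ))
Lq = 92.16/(15.5 × 5.90)
Lq = 1.0078 tickets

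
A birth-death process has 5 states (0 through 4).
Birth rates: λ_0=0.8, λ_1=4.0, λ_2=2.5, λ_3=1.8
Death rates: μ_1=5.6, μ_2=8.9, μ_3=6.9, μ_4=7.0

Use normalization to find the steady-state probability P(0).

Ratios P(n)/P(0) = (λ₀···λₙ₋₁)/(μ₁···μₙ):
P(1)/P(0) = (0.8)/(5.6) = 0.14286
P(2)/P(0) = (0.8×4.0)/(5.6×8.9) = 0.064205
P(3)/P(0) = (0.8×4.0×2.5)/(5.6×8.9×6.9) = 0.023263
P(4)/P(0) = (0.8×4.0×2.5×1.8)/(5.6×8.9×6.9×7.0) = 0.0059819

Normalization: ∑ P(n) = 1
P(0) × (1.0000 + 0.14286 + 0.064205 + 0.023263 + 0.0059819) = 1
P(0) × 1.2363 = 1
P(0) = 1/1.2363 = 0.8089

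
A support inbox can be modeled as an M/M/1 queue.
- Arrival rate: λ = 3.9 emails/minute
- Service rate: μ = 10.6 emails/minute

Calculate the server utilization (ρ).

Server utilization: ρ = λ/μ
ρ = 3.9/10.6 = 0.3679
The server is busy 36.79% of the time.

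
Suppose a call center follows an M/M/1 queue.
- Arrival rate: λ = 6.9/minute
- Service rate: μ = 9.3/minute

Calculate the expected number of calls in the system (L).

ρ = λ/μ = 6.9/9.3 = 0.7419
For M/M/1: L = λ/(μ-λ)
L = 6.9/(9.3-6.9) = 6.9/2.40
L = 2.8750 calls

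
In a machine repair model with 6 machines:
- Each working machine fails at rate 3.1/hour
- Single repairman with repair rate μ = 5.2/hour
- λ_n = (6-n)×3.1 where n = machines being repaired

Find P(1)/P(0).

P(1)/P(0) = ∏_{i=0}^{1-1} λ_i/μ_{i+1}
= (6-0)×3.1/5.2
= 3.5769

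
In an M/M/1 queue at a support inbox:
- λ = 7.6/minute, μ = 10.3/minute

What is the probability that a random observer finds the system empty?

ρ = λ/μ = 7.6/10.3 = 0.7379
P(0) = 1 - ρ = 1 - 0.7379 = 0.2621
The server is idle 26.21% of the time.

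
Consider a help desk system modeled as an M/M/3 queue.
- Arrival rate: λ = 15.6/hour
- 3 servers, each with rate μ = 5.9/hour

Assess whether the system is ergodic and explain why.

Stability requires ρ = λ/(cμ) < 1
ρ = 15.6/(3 × 5.9) = 15.6/17.70 = 0.8814
Since 0.8814 < 1, the system is STABLE.
The servers are busy 88.14% of the time.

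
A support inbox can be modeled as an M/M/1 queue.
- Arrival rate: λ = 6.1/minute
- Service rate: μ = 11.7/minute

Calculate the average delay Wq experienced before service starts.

First, compute utilization: ρ = λ/μ = 6.1/11.7 = 0.5214
For M/M/1: Wq = λ/(μ(μ-λ))
Wq = 6.1/(11.7 × (11.7-6.1))
Wq = 6.1/(11.7 × 5.60)
Wq = 0.09310 minutes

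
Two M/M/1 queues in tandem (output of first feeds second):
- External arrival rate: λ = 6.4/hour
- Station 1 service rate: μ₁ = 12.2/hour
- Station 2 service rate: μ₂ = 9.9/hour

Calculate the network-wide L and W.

By Jackson's theorem, each station behaves as independent M/M/1.
Station 1: ρ₁ = 6.4/12.2 = 0.5246, L₁ = ρ₁/(1-ρ₁) = λ/(μ₁-λ) = 6.4/5.80 = 1.1034
Station 2: ρ₂ = 6.4/9.9 = 0.6465, L₂ = ρ₂/(1-ρ₂) = λ/(μ₂-λ) = 6.4/3.50 = 1.8286
Total: L = L₁ + L₂ = 1.1034 + 1.8286 = 2.9320
W = L/λ = 2.9320/6.4 = 0.4581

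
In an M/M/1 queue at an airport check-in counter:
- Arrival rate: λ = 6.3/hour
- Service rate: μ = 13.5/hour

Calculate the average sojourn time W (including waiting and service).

First, compute utilization: ρ = λ/μ = 6.3/13.5 = 0.4667
For M/M/1: W = 1/(μ-λ)
W = 1/(13.5-6.3) = 1/7.20
W = 0.1389 hours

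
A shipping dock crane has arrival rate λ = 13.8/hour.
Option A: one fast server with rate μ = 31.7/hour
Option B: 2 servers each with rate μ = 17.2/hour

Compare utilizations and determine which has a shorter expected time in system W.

Option A: single server μ = 31.7 (M/M/1)
  ρ_A = 13.8/31.7 = 0.4353
  W_A = 1/(μ-λ) = 1/(31.7-13.8) = 1/17.90 = 0.05587

Option B: 2 servers μ = 17.2 (M/M/2)
  ρ_B = λ/(cμ) = 13.8/(2×17.2) = 0.4012
  Offered load a = λ/μ = cρ = 13.8/17.2 = 0.8023
  P₀ = [ Σₙ₌₀^1 aⁿ/n! + a^2/(2!(1-ρ)) ]⁻¹
  Σ = a^0/0! + a^1/1! = 1.0000 + 0.8023 = 1.8023
  a^2/(2!(1-ρ)) = 0.6437/(2 × 0.5988) = 0.5375
  P₀ = 1/(1.8023 + 0.5375) = 0.4274
  Lq = P₀·a^2·ρ / (2!(1-ρ)²) = 0.4274 × 0.6437 × 0.4012 / (2 × 0.3586) = 0.1539
  Wq_B = Lq/λ = 0.1539/13.8 = 0.01115
  W_B = Wq_B + 1/μ = 0.01115 + 0.05814 = 0.06929

Since W_A = 0.05587 < W_B = 0.06929, Option A (single fast server) has the shorter time in system.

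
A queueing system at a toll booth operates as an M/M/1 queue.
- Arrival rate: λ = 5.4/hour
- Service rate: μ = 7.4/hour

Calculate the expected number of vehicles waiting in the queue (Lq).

ρ = λ/μ = 5.4/7.4 = 0.7297
For M/M/1: Lq = λ²/(μ(μ-λ))
Lq = 29.16/(7.4 × 2.00)
Lq = 1.9703 vehicles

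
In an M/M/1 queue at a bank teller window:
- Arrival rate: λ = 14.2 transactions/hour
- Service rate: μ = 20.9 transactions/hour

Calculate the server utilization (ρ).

Server utilization: ρ = λ/μ
ρ = 14.2/20.9 = 0.6794
The server is busy 67.94% of the time.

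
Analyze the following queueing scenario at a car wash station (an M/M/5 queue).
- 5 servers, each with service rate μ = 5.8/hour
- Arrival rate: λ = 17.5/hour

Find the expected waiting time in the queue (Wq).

Traffic intensity: ρ = λ/(cμ) = 17.5/(5×5.8) = 0.6034
Since ρ = 0.6034 < 1, system is stable.
Offered load a = λ/μ = cρ = 17.5/5.8 = 3.0172
P₀ = [ Σₙ₌₀^4 aⁿ/n! + a^5/(5!(1-ρ)) ]⁻¹
Σ = a^0/0! + a^1/1! + a^2/2! + a^3/3! + a^4/4! = 1.0000 + 3.0172 + 4.5519 + 4.5780 + 3.4533 = 16.6004
a^5/(5!(1-ρ)) = 250.0635/(120 × 0.39655) = 5.2550
P₀ = 1/(16.6004 + 5.2550) = 0.04576
Lq = P₀·a^5·ρ / (5!(1-ρ)²) = 0.045755 × 250.0635 × 0.60345 / (120 × 0.15725) = 0.3659
Wq = Lq/λ = 0.3659/17.5 = 0.02091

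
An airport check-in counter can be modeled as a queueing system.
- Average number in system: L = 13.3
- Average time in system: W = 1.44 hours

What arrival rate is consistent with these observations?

Little's Law: L = λW, so λ = L/W
λ = 13.3/1.44 = 9.2361 passengers/hour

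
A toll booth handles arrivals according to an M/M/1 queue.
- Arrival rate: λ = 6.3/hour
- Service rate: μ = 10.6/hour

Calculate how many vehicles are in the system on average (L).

ρ = λ/μ = 6.3/10.6 = 0.5943
For M/M/1: L = λ/(μ-λ)
L = 6.3/(10.6-6.3) = 6.3/4.30
L = 1.4651 vehicles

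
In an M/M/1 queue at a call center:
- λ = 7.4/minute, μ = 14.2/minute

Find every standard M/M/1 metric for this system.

Step 1: ρ = λ/μ = 7.4/14.2 = 0.5211
Step 2: L = λ/(μ-λ) = 7.4/6.80 = 1.0882
Step 3: Lq = λ²/(μ(μ-λ)) = 54.76/(14.2×6.80) = 0.5671
Step 4: W = 1/(μ-λ) = 1/6.80 = 0.14706
Step 5: Wq = λ/(μ(μ-λ)) = 7.4/(14.2×6.80) = 0.07664
Step 6: P(0) = 1-ρ = 0.4789
Verify: L = λW = 7.4×0.14706 = 1.0882 ✔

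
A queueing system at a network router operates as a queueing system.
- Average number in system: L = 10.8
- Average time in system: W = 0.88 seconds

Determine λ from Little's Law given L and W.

Little's Law: L = λW, so λ = L/W
λ = 10.8/0.88 = 12.2727 packets/second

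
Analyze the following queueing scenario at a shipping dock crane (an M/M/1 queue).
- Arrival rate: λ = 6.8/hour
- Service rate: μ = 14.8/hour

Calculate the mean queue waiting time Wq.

First, compute utilization: ρ = λ/μ = 6.8/14.8 = 0.4595
For M/M/1: Wq = λ/(μ(μ-λ))
Wq = 6.8/(14.8 × (14.8-6.8))
Wq = 6.8/(14.8 × 8.00)
Wq = 0.05743 hours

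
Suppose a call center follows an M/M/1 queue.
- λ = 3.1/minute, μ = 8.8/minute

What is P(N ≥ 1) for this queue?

ρ = λ/μ = 3.1/8.8 = 0.3523
P(N ≥ n) = ρⁿ
P(N ≥ 1) = 0.3523^1
P(N ≥ 1) = 0.3523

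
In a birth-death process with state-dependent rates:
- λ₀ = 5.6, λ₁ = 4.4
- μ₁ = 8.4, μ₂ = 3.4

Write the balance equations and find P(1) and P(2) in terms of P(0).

Balance equations:
State 0: λ₀P₀ = μ₁P₁ → P₁ = (λ₀/μ₁)P₀ = (5.6/8.4)P₀ = 0.6667P₀
State 1: P₂ = (λ₀λ₁)/(μ₁μ₂)P₀ = (5.6×4.4)/(8.4×3.4)P₀ = 0.8627P₀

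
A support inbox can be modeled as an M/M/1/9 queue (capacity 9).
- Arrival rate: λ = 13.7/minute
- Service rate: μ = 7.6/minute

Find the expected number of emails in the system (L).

ρ = λ/μ = 13.7/7.6 = 1.80263
P₀ = (1-ρ)/(1-ρ^(K+1)) = (1-1.80263)/(1-1.80263^10) = -0.80263/-361.2980 = 0.002222
P_K = P₀×ρ^K = 0.0022215 × 1.80263^9 = 0.0022215 × 200.9830 = 0.4465
L = ρ[1 - (K+1)ρ^K + Kρ^(K+1)] / [(1-ρ)(1-ρ^(K+1))]
L = 1.80263 × (1 - 10×200.9830 + 9×362.2980) / ((1 - 1.80263) × (1 - 362.2980)) = 7.7818 emails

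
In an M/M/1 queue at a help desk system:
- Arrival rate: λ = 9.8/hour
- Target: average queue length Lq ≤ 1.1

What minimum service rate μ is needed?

For M/M/1: Lq = λ²/(μ(μ-λ))
Need Lq ≤ 1.1, i.e. μ(μ-λ) ≥ λ²/1.1
μ² - 9.8μ - 96.04/1.1 ≥ 0  →  μ² - 9.8μ - 87.3091 ≥ 0
Quadratic formula (positive root): μ = [λ + √(λ² + 4×87.3091)]/2
Discriminant: 96.04 + 4×87.3091 = 445.2764, √445.2764 = 21.1016
μ ≥ (9.8 + 21.1016)/2 = 15.4508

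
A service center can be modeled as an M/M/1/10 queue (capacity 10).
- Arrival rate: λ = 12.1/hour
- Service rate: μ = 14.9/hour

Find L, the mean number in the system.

ρ = λ/μ = 12.1/14.9 = 0.81208
P₀ = (1-ρ)/(1-ρ^(K+1)) = (1-0.81208)/(1-0.81208^11) = 0.1879/0.8987 = 0.2091
P_K = P₀×ρ^K = 0.20910 × 0.81208^10 = 0.20910 × 0.12473 = 0.02608
L = ρ[1 - (K+1)ρ^K + Kρ^(K+1)] / [(1-ρ)(1-ρ^(K+1))]
L = 0.81208 × (1 - 11×0.12473 + 10×0.10129) / ((1 - 0.81208) × (1 - 0.10129)) = 3.0816 customers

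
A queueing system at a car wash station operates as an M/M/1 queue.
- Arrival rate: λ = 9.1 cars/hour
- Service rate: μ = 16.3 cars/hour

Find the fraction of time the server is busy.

Server utilization: ρ = λ/μ
ρ = 9.1/16.3 = 0.5583
The server is busy 55.83% of the time.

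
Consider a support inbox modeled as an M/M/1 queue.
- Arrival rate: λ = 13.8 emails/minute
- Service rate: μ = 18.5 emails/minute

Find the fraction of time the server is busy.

Server utilization: ρ = λ/μ
ρ = 13.8/18.5 = 0.7459
The server is busy 74.59% of the time.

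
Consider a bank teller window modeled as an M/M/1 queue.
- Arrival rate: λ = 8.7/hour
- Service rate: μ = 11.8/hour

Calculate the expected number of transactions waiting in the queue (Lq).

ρ = λ/μ = 8.7/11.8 = 0.7373
For M/M/1: Lq = λ²/(μ(μ-λ))
Lq = 75.69/(11.8 × 3.10)
Lq = 2.0692 transactions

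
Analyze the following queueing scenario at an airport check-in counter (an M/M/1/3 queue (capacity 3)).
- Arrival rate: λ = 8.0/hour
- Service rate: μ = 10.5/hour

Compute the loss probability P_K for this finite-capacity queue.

ρ = λ/μ = 8.0/10.5 = 0.7619
P₀ = (1-ρ)/(1-ρ^(K+1)) = (1-0.7619)/(1-0.7619^4) = 0.2381/0.6630 = 0.3591
P_K = P₀×ρ^K = 0.3591 × 0.7619^3 = 0.3591 × 0.4423 = 0.1588
Blocking probability = 15.88%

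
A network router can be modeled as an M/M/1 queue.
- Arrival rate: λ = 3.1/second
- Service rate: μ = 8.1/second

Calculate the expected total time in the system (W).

First, compute utilization: ρ = λ/μ = 3.1/8.1 = 0.3827
For M/M/1: W = 1/(μ-λ)
W = 1/(8.1-3.1) = 1/5.00
W = 0.2000 seconds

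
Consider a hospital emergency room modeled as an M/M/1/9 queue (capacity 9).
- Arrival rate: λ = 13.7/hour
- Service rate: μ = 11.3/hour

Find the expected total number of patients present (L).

ρ = λ/μ = 13.7/11.3 = 1.21239
P₀ = (1-ρ)/(1-ρ^(K+1)) = (1-1.21239)/(1-1.21239^10) = -0.21239/-5.8616 = 0.03623
P_K = P₀×ρ^K = 0.036234 × 1.21239^9 = 0.036234 × 5.6595 = 0.2051
L = ρ[1 - (K+1)ρ^K + Kρ^(K+1)] / [(1-ρ)(1-ρ^(K+1))]
L = 1.21239 × (1 - 10×5.65954 + 9×6.86157) / ((1 - 1.21239) × (1 - 6.86157)) = 5.9977 patients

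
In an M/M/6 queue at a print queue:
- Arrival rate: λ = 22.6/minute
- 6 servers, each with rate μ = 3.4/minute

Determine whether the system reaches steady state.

Stability requires ρ = λ/(cμ) < 1
ρ = 22.6/(6 × 3.4) = 22.6/20.40 = 1.1078
Since 1.1078 ≥ 1, the system is UNSTABLE.
Need c > λ/μ = 22.6/3.4 = 6.65.
Minimum servers needed: c = 7.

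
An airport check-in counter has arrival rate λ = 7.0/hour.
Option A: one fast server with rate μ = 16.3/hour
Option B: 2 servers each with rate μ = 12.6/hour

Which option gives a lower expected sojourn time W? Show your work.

Option A: single server μ = 16.3 (M/M/1)
  ρ_A = 7.0/16.3 = 0.4294
  W_A = 1/(μ-λ) = 1/(16.3-7.0) = 1/9.30 = 0.1075

Option B: 2 servers μ = 12.6 (M/M/2)
  ρ_B = λ/(cμ) = 7.0/(2×12.6) = 0.2778
  Offered load a = λ/μ = cρ = 7.0/12.6 = 0.5556
  P₀ = [ Σₙ₌₀^1 aⁿ/n! + a^2/(2!(1-ρ)) ]⁻¹
  Σ = a^0/0! + a^1/1! = 1.0000 + 0.5556 = 1.5556
  a^2/(2!(1-ρ)) = 0.3086/(2 × 0.7222) = 0.2137
  P₀ = 1/(1.5556 + 0.2137) = 0.5652
  Lq = P₀·a^2·ρ / (2!(1-ρ)²) = 0.5652 × 0.3086 × 0.2778 / (2 × 0.5216) = 0.04645
  Wq_B = Lq/λ = 0.046451/7.0 = 0.0066359
  W_B = Wq_B + 1/μ = 0.0066359 + 0.079365 = 0.08600

Since W_B = 0.08600 < W_A = 0.1075, Option B (multiple servers) has the shorter time in system.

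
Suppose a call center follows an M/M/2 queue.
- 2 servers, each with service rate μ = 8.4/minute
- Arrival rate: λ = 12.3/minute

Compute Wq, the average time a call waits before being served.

Traffic intensity: ρ = λ/(cμ) = 12.3/(2×8.4) = 0.7321
Since ρ = 0.7321 < 1, system is stable.
Offered load a = λ/μ = cρ = 12.3/8.4 = 1.4643
P₀ = [ Σₙ₌₀^1 aⁿ/n! + a^2/(2!(1-ρ)) ]⁻¹
Σ = a^0/0! + a^1/1! = 1.0000 + 1.4643 = 2.4643
a^2/(2!(1-ρ)) = 2.14413/(2 × 0.267857) = 4.0024
P₀ = 1/(2.4643 + 4.0024) = 0.1546
Lq = P₀·a^2·ρ / (2!(1-ρ)²) = 0.15464 × 2.1441 × 0.73214 / (2 × 0.071747) = 1.6917
Wq = Lq/λ = 1.6917/12.3 = 0.1375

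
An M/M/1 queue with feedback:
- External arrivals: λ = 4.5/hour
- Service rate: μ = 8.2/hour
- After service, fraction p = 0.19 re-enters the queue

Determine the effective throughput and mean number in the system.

Effective arrival rate: λ_eff = λ/(1-p) = 4.5/(1-0.19) = 4.5/0.81 = 5.5556
ρ = λ_eff/μ = 5.5556/8.2 = 0.6775
L = ρ/(1-ρ) = 0.6775/(1-0.6775) = 2.1008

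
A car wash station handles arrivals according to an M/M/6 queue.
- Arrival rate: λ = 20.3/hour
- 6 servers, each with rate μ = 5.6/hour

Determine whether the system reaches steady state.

Stability requires ρ = λ/(cμ) < 1
ρ = 20.3/(6 × 5.6) = 20.3/33.60 = 0.6042
Since 0.6042 < 1, the system is STABLE.
The servers are busy 60.42% of the time.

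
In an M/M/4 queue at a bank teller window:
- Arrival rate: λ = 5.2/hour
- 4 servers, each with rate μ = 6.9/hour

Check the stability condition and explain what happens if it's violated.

Stability requires ρ = λ/(cμ) < 1
ρ = 5.2/(4 × 6.9) = 5.2/27.60 = 0.1884
Since 0.1884 < 1, the system is STABLE.
The servers are busy 18.84% of the time.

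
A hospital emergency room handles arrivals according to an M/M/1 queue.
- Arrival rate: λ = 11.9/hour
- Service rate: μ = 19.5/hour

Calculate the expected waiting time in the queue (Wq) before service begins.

First, compute utilization: ρ = λ/μ = 11.9/19.5 = 0.6103
For M/M/1: Wq = λ/(μ(μ-λ))
Wq = 11.9/(19.5 × (19.5-11.9))
Wq = 11.9/(19.5 × 7.60)
Wq = 0.08030 hours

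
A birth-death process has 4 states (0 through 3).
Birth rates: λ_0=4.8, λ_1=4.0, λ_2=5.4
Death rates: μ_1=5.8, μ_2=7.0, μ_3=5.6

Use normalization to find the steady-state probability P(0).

Ratios P(n)/P(0) = (λ₀···λₙ₋₁)/(μ₁···μₙ):
P(1)/P(0) = (4.8)/(5.8) = 0.8276
P(2)/P(0) = (4.8×4.0)/(5.8×7.0) = 0.4729
P(3)/P(0) = (4.8×4.0×5.4)/(5.8×7.0×5.6) = 0.4560

Normalization: ∑ P(n) = 1
P(0) × (1.0000 + 0.8276 + 0.4729 + 0.4560) = 1
P(0) × 2.7565 = 1
P(0) = 1/2.7565 = 0.3628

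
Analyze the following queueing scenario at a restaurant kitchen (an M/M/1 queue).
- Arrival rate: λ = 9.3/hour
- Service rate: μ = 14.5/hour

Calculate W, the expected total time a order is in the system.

First, compute utilization: ρ = λ/μ = 9.3/14.5 = 0.6414
For M/M/1: W = 1/(μ-λ)
W = 1/(14.5-9.3) = 1/5.20
W = 0.1923 hours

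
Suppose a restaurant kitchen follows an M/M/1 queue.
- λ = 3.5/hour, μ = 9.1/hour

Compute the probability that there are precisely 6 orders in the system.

ρ = λ/μ = 3.5/9.1 = 0.3846
P(n) = (1-ρ)ρⁿ
P(6) = (1-0.3846) × 0.3846^6
P(6) = 0.61540 × 0.0032364
P(6) = 0.001992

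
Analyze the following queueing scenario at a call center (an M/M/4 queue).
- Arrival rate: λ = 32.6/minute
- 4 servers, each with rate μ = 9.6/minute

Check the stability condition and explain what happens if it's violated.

Stability requires ρ = λ/(cμ) < 1
ρ = 32.6/(4 × 9.6) = 32.6/38.40 = 0.8490
Since 0.8490 < 1, the system is STABLE.
The servers are busy 84.90% of the time.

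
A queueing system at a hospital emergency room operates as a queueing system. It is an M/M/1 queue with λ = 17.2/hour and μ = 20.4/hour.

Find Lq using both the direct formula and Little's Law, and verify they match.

Method 1 (direct): Lq = λ²/(μ(μ-λ)) = 295.84/(20.4 × 3.20) = 4.5319

Method 2 (Little's Law):
W = 1/(μ-λ) = 1/3.20 = 0.3125
Wq = W - 1/μ = 0.3125 - 0.04902 = 0.26348
Lq = λWq = 17.2 × 0.26348 = 4.5319 ✔ (matches Method 1)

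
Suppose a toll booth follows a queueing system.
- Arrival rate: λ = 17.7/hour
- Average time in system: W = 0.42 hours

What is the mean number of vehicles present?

Little's Law: L = λW
L = 17.7 × 0.42 = 7.4340 vehicles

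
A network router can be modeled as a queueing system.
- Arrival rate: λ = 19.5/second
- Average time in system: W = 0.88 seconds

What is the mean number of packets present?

Little's Law: L = λW
L = 19.5 × 0.88 = 17.1600 packets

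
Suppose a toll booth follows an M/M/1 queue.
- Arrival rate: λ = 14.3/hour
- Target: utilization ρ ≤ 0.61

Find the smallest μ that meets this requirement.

ρ = λ/μ, so μ = λ/ρ
μ ≥ 14.3/0.61 = 23.4426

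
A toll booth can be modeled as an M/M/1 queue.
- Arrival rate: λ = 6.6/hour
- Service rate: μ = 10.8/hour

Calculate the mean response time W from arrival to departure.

First, compute utilization: ρ = λ/μ = 6.6/10.8 = 0.6111
For M/M/1: W = 1/(μ-λ)
W = 1/(10.8-6.6) = 1/4.20
W = 0.2381 hours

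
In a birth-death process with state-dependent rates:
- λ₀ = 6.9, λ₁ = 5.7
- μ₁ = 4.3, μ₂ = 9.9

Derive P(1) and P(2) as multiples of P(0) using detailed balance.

Balance equations:
State 0: λ₀P₀ = μ₁P₁ → P₁ = (λ₀/μ₁)P₀ = (6.9/4.3)P₀ = 1.6047P₀
State 1: P₂ = (λ₀λ₁)/(μ₁μ₂)P₀ = (6.9×5.7)/(4.3×9.9)P₀ = 0.9239P₀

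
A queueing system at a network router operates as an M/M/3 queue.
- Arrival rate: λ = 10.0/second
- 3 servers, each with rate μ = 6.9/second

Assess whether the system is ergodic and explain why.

Stability requires ρ = λ/(cμ) < 1
ρ = 10.0/(3 × 6.9) = 10.0/20.70 = 0.4831
Since 0.4831 < 1, the system is STABLE.
The servers are busy 48.31% of the time.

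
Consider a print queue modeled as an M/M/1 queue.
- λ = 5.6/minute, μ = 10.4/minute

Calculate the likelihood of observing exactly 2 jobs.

ρ = λ/μ = 5.6/10.4 = 0.5385
P(n) = (1-ρ)ρⁿ
P(2) = (1-0.5385) × 0.5385^2
P(2) = 0.4615 × 0.2900
P(2) = 0.1338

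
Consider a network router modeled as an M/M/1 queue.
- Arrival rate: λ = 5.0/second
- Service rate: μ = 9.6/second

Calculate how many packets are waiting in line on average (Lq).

ρ = λ/μ = 5.0/9.6 = 0.5208
For M/M/1: Lq = λ²/(μ(μ-λ))
Lq = 25.00/(9.6 × 4.60)
Lq = 0.5661 packets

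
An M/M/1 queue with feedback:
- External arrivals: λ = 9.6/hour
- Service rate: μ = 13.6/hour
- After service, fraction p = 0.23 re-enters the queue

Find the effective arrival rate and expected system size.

Effective arrival rate: λ_eff = λ/(1-p) = 9.6/(1-0.23) = 9.6/0.77 = 12.467532
ρ = λ_eff/μ = 12.467532/13.6 = 0.9167303
L = ρ/(1-ρ) = 0.9167303/(1-0.9167303) = 11.0092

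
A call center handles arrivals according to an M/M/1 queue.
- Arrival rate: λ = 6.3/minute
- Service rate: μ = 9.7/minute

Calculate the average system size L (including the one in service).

ρ = λ/μ = 6.3/9.7 = 0.6495
For M/M/1: L = λ/(μ-λ)
L = 6.3/(9.7-6.3) = 6.3/3.40
L = 1.8529 calls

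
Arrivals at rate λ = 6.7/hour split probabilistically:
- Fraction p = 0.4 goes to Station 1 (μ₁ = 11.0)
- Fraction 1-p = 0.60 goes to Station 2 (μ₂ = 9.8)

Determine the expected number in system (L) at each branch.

Effective rates: λ₁ = 6.7×0.4 = 2.68, λ₂ = 6.7×0.60 = 4.02
Station 1: ρ₁ = 2.68/11.0 = 0.2436, L₁ = ρ₁/(1-ρ₁) = 0.2436/(1-0.2436) = 0.3221
Station 2: ρ₂ = 4.02/9.8 = 0.4102, L₂ = ρ₂/(1-ρ₂) = 0.4102/(1-0.4102) = 0.6955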